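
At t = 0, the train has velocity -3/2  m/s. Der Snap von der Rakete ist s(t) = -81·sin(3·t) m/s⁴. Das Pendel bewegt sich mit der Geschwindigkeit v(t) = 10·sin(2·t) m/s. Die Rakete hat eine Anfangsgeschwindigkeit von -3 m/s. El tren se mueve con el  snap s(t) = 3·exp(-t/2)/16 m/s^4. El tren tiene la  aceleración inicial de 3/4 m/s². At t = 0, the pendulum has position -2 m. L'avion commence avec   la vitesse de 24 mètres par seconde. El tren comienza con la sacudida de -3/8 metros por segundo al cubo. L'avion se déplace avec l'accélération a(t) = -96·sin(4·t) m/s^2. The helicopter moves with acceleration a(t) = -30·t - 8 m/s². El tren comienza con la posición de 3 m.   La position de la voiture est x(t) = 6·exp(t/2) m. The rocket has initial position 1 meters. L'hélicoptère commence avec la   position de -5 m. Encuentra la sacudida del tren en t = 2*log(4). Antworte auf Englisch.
To solve this, we need to take 1 antiderivative of our snap equation s(t) = 3·exp(-t/2)/16. The integral of snap, with j(0) = -3/8, gives jerk: j(t) = -3·exp(-t/2)/8. Using j(t) = -3·exp(-t/2)/8 and substituting t = 2*log(4), we find j = -3/32.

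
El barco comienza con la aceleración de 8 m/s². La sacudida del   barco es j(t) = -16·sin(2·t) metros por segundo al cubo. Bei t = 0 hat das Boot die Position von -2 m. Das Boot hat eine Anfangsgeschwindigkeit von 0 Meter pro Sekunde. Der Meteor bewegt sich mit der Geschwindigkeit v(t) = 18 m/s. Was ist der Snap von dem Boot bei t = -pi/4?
Um dies zu lösen, müssen wir 1 Ableitung unserer Gleichung für den Ruck j(t) = -16·sin(2·t) nehmen. Die Ableitung von dem Ruck ergibt den Snap: s(t) = -32·cos(2·t). Mit s(t) = -32·cos(2·t) und Einsetzen von t = -pi/4, finden wir s = 0.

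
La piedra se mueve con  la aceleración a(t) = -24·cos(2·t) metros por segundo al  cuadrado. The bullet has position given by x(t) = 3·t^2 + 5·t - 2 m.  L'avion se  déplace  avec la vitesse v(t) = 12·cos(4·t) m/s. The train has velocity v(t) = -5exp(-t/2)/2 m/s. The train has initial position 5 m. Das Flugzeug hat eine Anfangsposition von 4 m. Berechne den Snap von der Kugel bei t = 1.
Um dies zu lösen, müssen wir 4 Ableitungen unserer Gleichung für die Position x(t) = 3·t^2 + 5·t - 2 nehmen. Die Ableitung von der Position ergibt die Geschwindigkeit: v(t) = 6·t + 5. Durch Ableiten von der Geschwindigkeit erhalten wir die Beschleunigung: a(t) = 6. Die Ableitung von der Beschleunigung ergibt den Ruck: j(t) = 0. Die Ableitung von dem Ruck ergibt den Snap: s(t) = 0. Aus der Gleichung für den Snap s(t) = 0, setzen wir t = 1 ein und erhalten s = 0.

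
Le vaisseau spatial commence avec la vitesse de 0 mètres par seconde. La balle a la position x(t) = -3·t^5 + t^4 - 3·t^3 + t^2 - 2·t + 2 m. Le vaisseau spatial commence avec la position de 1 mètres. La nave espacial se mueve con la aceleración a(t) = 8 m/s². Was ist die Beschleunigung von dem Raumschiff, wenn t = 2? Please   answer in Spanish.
De la ecuación de la aceleración a(t) = 8, sustituimos t = 2 para obtener a = 8.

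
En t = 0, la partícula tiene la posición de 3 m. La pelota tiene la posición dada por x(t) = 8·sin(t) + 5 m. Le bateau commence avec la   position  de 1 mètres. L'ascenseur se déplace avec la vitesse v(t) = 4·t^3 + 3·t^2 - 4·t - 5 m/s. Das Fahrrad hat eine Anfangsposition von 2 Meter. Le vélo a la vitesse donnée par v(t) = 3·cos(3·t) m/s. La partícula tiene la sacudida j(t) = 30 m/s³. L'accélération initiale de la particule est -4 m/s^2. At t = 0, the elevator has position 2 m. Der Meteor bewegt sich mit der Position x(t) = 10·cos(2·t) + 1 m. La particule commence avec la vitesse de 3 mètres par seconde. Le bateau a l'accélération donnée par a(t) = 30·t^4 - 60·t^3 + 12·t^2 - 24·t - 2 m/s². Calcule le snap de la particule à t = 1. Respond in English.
We must differentiate our jerk equation j(t) = 30 1 time. Differentiating jerk, we get snap: s(t) = 0. From the given snap equation s(t) = 0, we substitute t = 1 to get s = 0.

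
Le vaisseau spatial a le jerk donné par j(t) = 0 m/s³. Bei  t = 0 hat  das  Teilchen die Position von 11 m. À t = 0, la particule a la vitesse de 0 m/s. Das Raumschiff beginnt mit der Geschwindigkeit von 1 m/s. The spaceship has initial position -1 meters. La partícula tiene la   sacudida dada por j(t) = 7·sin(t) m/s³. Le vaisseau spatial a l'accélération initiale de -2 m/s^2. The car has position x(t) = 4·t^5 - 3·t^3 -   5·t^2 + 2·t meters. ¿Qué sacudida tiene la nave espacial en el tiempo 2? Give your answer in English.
We have jerk j(t) = 0. Substituting t = 2: j(2) = 0.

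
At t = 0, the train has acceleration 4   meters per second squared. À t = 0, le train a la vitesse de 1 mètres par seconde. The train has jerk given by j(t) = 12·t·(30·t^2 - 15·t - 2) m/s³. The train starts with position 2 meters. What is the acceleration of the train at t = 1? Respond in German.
Wir müssen das Integral unserer Gleichung für den Ruck j(t) = 12·t·(30·t^2 - 15·t - 2) 1-mal finden. Die Stammfunktion von dem Ruck ist die Beschleunigung. Mit a(0) = 4 erhalten wir a(t) = 90·t^4 - 60·t^3 - 12·t^2 + 4. Aus der Gleichung für die Beschleunigung a(t) = 90·t^4 - 60·t^3 - 12·t^2 + 4, setzen wir t = 1 ein und erhalten a = 22.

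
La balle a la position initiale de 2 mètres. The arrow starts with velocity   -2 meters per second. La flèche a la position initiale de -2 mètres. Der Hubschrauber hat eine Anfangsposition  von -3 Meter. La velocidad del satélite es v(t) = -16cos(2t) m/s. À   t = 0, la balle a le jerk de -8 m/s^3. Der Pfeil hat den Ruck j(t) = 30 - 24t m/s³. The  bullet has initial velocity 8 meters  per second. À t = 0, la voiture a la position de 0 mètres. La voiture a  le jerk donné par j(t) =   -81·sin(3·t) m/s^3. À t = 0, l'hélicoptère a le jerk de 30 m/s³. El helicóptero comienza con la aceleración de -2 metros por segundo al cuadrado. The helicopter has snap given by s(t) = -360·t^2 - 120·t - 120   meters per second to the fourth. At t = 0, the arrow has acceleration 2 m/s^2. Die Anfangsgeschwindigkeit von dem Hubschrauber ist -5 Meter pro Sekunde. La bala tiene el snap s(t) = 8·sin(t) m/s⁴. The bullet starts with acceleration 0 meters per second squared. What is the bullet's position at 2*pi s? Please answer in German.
Wir müssen das Integral unserer Gleichung für den Snap s(t) = 8·sin(t) 4-mal finden. Die Stammfunktion von dem Snap, mit j(0) = -8, ergibt den Ruck: j(t) = -8·cos(t). Die Stammfunktion von dem Ruck, mit a(0) = 0, ergibt die Beschleunigung: a(t) = -8·sin(t). Mit ∫a(t)dt und Anwendung von v(0) = 8, finden wir v(t) = 8·cos(t). Durch Integration von der Geschwindigkeit und Verwendung der Anfangsbedingung x(0) = 2, erhalten wir x(t) = 8·sin(t) + 2. Aus der Gleichung für die Position x(t) = 8·sin(t) + 2, setzen wir t = 2*pi ein und erhalten x = 2.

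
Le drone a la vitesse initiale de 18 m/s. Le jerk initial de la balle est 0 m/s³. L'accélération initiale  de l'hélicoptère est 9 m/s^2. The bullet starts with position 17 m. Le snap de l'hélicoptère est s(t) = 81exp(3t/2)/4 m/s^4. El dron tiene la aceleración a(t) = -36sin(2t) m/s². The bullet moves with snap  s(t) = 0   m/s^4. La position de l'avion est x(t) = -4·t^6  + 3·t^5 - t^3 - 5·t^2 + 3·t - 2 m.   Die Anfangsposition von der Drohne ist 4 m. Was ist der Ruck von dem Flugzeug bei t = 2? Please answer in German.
Ausgehend von der Position x(t) = -4·t^6 + 3·t^5 - t^3 - 5·t^2 + 3·t - 2, nehmen wir 3 Ableitungen. Die Ableitung von der Position ergibt die Geschwindigkeit: v(t) = -24·t^5 + 15·t^4 - 3·t^2 - 10·t + 3. Durch Ableiten von der Geschwindigkeit erhalten wir die Beschleunigung: a(t) = -120·t^4 + 60·t^3 - 6·t - 10. Die Ableitung von der Beschleunigung ergibt den Ruck: j(t) = -480·t^3 + 180·t^2 - 6. Aus der Gleichung für den Ruck j(t) = -480·t^3 + 180·t^2 - 6, setzen wir t = 2 ein und erhalten j = -3126.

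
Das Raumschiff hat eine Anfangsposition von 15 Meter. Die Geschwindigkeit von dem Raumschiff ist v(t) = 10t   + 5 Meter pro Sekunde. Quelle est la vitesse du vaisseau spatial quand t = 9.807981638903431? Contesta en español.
De la ecuación de la velocidad v(t) = 10·t + 5, sustituimos t = 9.807981638903431 para obtener v = 103.079816389034.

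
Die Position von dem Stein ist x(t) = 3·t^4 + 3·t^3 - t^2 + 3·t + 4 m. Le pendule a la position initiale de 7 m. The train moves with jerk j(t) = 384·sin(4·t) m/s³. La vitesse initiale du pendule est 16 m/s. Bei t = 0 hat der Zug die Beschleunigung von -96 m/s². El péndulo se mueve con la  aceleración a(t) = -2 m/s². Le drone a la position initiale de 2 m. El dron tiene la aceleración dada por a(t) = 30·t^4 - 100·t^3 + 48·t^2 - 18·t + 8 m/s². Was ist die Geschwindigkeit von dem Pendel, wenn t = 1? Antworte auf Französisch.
Nous devons trouver l'intégrale de notre équation de l'accélération a(t) = -2 1 fois. La primitive de l'accélération est la vitesse. En utilisant v(0) = 16, nous obtenons v(t) = 16 - 2·t. De l'équation de la vitesse v(t) = 16 - 2·t, nous substituons t = 1 pour obtenir v = 14.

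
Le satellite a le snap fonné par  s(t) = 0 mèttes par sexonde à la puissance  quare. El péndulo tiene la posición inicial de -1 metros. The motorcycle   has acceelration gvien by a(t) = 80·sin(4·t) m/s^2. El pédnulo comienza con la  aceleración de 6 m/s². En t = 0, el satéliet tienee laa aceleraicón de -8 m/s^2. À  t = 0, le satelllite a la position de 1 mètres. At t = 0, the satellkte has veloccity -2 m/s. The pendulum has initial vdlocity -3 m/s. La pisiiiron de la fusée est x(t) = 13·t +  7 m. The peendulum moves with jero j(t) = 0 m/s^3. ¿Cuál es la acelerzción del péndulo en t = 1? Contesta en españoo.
Debemos encontrar la antiderivada de nuestra ecuación de la sacudida j(t) = 0 1 vez. Integrando la sacudida y usando la condición inicial a(0) = 6, obtenemos a(t) = 6. Usando a(t) = 6 y sustituyendo t = 1, encontramos a = 6.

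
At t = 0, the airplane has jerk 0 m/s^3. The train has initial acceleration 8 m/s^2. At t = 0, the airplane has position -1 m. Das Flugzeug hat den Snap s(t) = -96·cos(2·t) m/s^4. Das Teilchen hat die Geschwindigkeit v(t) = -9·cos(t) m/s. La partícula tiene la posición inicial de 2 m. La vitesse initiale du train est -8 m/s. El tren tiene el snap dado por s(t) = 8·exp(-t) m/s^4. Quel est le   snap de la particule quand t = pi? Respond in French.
Nous devons dériver notre équation de la vitesse v(t) = -9·cos(t) 3 fois. La dérivée de la vitesse donne l'accélération: a(t) = 9·sin(t). En prenant d/dt de a(t), nous trouvons j(t) = 9·cos(t). La dérivée du jerk donne le snap: s(t) = -9·sin(t). Nous avons le snap s(t) = -9·sin(t). En substituant t = pi: s(pi) = 0.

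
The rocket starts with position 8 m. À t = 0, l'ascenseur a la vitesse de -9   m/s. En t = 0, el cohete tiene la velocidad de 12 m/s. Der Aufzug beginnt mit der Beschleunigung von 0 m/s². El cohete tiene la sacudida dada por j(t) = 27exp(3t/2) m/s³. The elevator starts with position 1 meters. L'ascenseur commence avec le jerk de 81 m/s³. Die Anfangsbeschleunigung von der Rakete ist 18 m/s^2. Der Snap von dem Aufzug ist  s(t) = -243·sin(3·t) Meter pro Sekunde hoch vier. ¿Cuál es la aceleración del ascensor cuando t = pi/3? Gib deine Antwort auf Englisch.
To solve this, we need to take 2 antiderivatives of our snap equation s(t) = -243·sin(3·t). Taking ∫s(t)dt and applying j(0) = 81, we find j(t) = 81·cos(3·t). Finding the integral of j(t) and using a(0) = 0: a(t) = 27·sin(3·t). We have acceleration a(t) = 27·sin(3·t). Substituting t = pi/3: a(pi/3) = 0.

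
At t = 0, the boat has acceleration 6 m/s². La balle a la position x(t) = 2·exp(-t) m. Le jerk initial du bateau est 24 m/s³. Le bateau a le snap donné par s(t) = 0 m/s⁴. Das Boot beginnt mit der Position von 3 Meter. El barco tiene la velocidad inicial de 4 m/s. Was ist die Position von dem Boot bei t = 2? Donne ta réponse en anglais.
We need to integrate our snap equation s(t) = 0 4 times. The antiderivative of snap is jerk. Using j(0) = 24, we get j(t) = 24. Taking ∫j(t)dt and applying a(0) = 6, we find a(t) = 24·t + 6. Taking ∫a(t)dt and applying v(0) = 4, we find v(t) = 12·t^2 + 6·t + 4. The integral of velocity is position. Using x(0) = 3, we get x(t) = 4·t^3 + 3·t^2 + 4·t + 3. We have position x(t) = 4·t^3 + 3·t^2 + 4·t + 3. Substituting t = 2: x(2) = 55.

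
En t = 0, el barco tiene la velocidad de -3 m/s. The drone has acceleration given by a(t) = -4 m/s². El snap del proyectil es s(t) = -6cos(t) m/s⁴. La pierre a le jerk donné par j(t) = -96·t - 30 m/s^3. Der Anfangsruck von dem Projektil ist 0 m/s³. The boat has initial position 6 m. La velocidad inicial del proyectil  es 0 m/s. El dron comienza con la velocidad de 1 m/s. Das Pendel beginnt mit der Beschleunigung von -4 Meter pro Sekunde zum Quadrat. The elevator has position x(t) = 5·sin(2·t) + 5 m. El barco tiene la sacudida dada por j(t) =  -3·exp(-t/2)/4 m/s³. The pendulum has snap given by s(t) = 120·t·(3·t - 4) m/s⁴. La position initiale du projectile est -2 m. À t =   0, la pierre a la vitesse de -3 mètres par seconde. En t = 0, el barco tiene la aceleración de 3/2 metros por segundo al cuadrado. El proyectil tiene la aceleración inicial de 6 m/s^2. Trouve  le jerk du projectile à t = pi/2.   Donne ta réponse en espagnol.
Necesitamos integrar nuestra ecuación del snap s(t) = -6·cos(t) 1 vez. Integrando el snap y usando la condición inicial j(0) = 0, obtenemos j(t) = -6·sin(t). De la ecuación de la sacudida j(t) = -6·sin(t), sustituimos t = pi/2 para obtener j = -6.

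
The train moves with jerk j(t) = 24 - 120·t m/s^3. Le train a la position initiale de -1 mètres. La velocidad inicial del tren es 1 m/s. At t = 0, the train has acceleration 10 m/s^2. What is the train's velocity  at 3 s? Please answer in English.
To solve this, we need to take 2 antiderivatives of our jerk equation j(t) = 24 - 120·t. Taking ∫j(t)dt and applying a(0) = 10, we find a(t) = -60·t^2 + 24·t + 10. The integral of acceleration, with v(0) = 1, gives velocity: v(t) = -20·t^3 + 12·t^2 + 10·t + 1. We have velocity v(t) = -20·t^3 + 12·t^2 + 10·t + 1. Substituting t = 3: v(3) = -401.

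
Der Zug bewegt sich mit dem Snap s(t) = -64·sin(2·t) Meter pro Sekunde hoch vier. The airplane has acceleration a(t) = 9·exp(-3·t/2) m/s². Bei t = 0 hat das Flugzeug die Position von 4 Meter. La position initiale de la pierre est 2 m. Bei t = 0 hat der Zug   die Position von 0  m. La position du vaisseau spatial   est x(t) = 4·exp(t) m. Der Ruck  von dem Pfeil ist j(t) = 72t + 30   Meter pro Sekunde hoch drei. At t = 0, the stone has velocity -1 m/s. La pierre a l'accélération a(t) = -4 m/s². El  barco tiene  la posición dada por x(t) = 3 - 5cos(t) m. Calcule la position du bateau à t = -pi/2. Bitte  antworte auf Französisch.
Nous avons la position x(t) = 3 - 5·cos(t). En substituant t = -pi/2: x(-pi/2) = 3.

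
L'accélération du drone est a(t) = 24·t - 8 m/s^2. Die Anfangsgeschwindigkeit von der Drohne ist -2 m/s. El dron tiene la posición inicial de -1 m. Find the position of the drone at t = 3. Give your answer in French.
En partant de l'accélération a(t) = 24·t - 8, nous prenons 2 intégrales. L'intégrale de l'accélération est la vitesse. En utilisant v(0) = -2, nous obtenons v(t) = 12·t^2 - 8·t - 2. L'intégrale de la vitesse est la position. En utilisant x(0) = -1, nous obtenons x(t) = 4·t^3 - 4·t^2 - 2·t - 1. De l'équation de la position x(t) = 4·t^3 - 4·t^2 - 2·t - 1, nous substituons t = 3 pour obtenir x = 65.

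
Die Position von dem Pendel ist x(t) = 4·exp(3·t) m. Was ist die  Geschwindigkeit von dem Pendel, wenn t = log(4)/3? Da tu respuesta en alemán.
Um dies zu lösen, müssen wir 1 Ableitung unserer Gleichung für die Position x(t) = 4·exp(3·t) nehmen. Die Ableitung von der Position ergibt die Geschwindigkeit: v(t) = 12·exp(3·t). Wir haben die Geschwindigkeit v(t) = 12·exp(3·t). Durch Einsetzen von t = log(4)/3: v(log(4)/3) = 48.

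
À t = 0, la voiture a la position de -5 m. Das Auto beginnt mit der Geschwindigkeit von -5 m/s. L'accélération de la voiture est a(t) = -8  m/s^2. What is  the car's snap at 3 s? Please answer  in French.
En partant de l'accélération a(t) = -8, nous prenons 2 dérivées. En dérivant l'accélération, nous obtenons le jerk: j(t) = 0. La dérivée du jerk donne le snap: s(t) = 0. De l'équation du snap s(t) = 0, nous substituons t = 3 pour obtenir s = 0.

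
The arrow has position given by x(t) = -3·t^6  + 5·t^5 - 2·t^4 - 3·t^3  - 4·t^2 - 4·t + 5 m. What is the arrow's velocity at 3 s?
We must differentiate our position equation x(t) = -3·t^6 + 5·t^5 - 2·t^4 - 3·t^3 - 4·t^2 - 4·t + 5 1 time. Taking d/dt of x(t), we find v(t) = -18·t^5 + 25·t^4 - 8·t^3 - 9·t^2 - 8·t - 4. Using v(t) = -18·t^5 + 25·t^4 - 8·t^3 - 9·t^2 - 8·t - 4 and substituting t = 3, we find v = -2674.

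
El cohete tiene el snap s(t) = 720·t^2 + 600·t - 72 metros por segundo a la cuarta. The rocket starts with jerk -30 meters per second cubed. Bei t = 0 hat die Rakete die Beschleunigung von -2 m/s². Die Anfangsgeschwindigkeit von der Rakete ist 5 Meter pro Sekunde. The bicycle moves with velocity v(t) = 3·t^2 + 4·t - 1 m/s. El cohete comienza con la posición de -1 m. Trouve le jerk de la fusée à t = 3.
Pour résoudre ceci, nous devons prendre 1 primitive de notre équation du snap s(t) = 720·t^2 + 600·t - 72. En intégrant le snap et en utilisant la condition initiale j(0) = -30, nous obtenons j(t) = 240·t^3 + 300·t^2 - 72·t - 30. De l'équation du jerk j(t) = 240·t^3 + 300·t^2 - 72·t - 30, nous substituons t = 3 pour obtenir j = 8934.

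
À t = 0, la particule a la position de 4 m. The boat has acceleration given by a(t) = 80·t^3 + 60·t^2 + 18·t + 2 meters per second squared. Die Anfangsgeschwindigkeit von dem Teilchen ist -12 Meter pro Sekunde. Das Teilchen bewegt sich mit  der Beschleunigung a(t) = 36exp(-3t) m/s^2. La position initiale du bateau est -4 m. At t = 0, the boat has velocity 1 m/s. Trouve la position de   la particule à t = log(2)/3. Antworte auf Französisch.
Nous devons intégrer notre équation de l'accélération a(t) = 36·exp(-3·t) 2 fois. L'intégrale de l'accélération est la vitesse. En utilisant v(0) = -12, nous obtenons v(t) = -12·exp(-3·t). La primitive de la vitesse est la position. En utilisant x(0) = 4, nous obtenons x(t) = 4·exp(-3·t). De l'équation de la position x(t) = 4·exp(-3·t), nous substituons t = log(2)/3 pour obtenir x = 2.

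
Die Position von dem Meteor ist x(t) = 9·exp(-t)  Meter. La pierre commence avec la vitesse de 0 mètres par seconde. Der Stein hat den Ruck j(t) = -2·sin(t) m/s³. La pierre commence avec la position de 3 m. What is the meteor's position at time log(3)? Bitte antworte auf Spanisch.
Tenemos la posición x(t) = 9·exp(-t). Sustituyendo t = log(3): x(log(3)) = 3.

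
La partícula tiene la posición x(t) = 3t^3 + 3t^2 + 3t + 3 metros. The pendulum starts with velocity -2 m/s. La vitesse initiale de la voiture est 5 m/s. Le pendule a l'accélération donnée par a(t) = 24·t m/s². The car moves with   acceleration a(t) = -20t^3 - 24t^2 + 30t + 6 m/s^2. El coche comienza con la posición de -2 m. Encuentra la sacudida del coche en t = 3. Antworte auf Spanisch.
Partiendo de la aceleración a(t) = -20·t^3 - 24·t^2 + 30·t + 6, tomamos 1 derivada. La derivada de la aceleración da la sacudida: j(t) = -60·t^2 - 48·t + 30. Tenemos la sacudida j(t) = -60·t^2 - 48·t + 30. Sustituyendo t = 3: j(3) = -654.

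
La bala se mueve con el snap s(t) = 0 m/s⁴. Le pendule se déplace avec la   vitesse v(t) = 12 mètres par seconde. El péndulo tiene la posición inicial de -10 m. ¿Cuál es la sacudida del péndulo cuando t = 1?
Partiendo de la velocidad v(t) = 12, tomamos 2 derivadas. La derivada de la velocidad da la aceleración: a(t) = 0. Tomando d/dt de a(t), encontramos j(t) = 0. Usando j(t) = 0 y sustituyendo t = 1, encontramos j = 0.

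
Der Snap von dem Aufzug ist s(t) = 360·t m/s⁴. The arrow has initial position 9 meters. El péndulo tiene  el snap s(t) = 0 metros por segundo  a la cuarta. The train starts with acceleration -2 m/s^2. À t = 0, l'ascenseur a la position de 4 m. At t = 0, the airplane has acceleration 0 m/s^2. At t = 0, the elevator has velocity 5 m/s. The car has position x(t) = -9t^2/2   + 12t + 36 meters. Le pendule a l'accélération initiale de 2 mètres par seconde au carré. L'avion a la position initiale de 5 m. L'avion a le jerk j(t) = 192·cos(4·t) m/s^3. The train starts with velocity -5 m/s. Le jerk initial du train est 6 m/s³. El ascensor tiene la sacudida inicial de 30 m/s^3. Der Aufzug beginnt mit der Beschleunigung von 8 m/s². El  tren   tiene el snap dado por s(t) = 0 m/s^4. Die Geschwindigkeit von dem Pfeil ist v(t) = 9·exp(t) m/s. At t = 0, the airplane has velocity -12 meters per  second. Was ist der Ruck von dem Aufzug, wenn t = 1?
Ausgehend von dem Snap s(t) = 360·t, nehmen wir 1 Integral. Durch Integration von dem Snap und Verwendung der Anfangsbedingung j(0) = 30, erhalten wir j(t) = 180·t^2 + 30. Aus der Gleichung für den Ruck j(t) = 180·t^2 + 30, setzen wir t = 1 ein und erhalten j = 210.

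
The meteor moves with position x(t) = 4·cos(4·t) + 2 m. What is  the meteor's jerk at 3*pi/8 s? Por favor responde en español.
Partiendo de la posición x(t) = 4·cos(4·t) + 2, tomamos 3 derivadas. La derivada de la posición da la velocidad: v(t) = -16·sin(4·t). La derivada de la velocidad da la aceleración: a(t) = -64·cos(4·t). Tomando d/dt de a(t), encontramos j(t) = 256·sin(4·t). Tenemos la sacudida j(t) = 256·sin(4·t). Sustituyendo t = 3*pi/8: j(3*pi/8) = -256.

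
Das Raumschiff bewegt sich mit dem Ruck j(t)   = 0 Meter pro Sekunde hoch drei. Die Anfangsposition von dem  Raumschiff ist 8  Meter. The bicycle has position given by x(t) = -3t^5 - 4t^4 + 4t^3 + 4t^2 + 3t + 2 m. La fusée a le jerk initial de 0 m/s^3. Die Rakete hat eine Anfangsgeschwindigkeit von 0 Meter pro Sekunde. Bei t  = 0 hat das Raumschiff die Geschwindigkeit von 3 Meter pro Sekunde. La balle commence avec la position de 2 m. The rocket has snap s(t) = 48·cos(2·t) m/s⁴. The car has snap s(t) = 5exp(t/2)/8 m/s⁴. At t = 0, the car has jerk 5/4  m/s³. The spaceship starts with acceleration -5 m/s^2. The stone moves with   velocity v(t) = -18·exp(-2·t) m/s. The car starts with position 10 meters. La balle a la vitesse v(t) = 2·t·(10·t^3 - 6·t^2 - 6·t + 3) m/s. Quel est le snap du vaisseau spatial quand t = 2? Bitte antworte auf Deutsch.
Ausgehend von dem Ruck j(t) = 0, nehmen wir 1 Ableitung. Durch Ableiten von dem Ruck erhalten wir den Snap: s(t) = 0. Mit s(t) = 0 und Einsetzen von t = 2, finden wir s = 0.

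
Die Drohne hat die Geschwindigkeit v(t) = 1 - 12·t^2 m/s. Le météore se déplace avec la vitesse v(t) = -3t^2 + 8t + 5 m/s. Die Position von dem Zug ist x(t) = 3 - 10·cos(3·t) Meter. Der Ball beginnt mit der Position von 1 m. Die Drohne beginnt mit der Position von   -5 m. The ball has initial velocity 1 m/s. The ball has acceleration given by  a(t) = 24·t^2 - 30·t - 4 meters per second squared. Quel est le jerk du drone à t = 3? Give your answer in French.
En partant de la vitesse v(t) = 1 - 12·t^2, nous prenons 2 dérivées. En dérivant la vitesse, nous obtenons l'accélération: a(t) = -24·t. La dérivée de l'accélération donne le jerk: j(t) = -24. Nous avons le jerk j(t) = -24. En substituant t = 3: j(3) = -24.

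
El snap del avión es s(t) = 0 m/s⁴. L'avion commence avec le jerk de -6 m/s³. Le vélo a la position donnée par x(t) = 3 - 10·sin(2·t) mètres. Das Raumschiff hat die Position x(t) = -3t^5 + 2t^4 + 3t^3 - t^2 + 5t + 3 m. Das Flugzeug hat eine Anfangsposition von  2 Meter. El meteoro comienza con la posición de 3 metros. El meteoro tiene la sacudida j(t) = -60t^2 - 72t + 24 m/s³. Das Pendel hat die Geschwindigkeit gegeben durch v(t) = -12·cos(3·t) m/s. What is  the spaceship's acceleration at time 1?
Starting from position x(t) = -3·t^5 + 2·t^4 + 3·t^3 - t^2 + 5·t + 3, we take 2 derivatives. Taking d/dt of x(t), we find v(t) = -15·t^4 + 8·t^3 + 9·t^2 - 2·t + 5. Taking d/dt of v(t), we find a(t) = -60·t^3 + 24·t^2 + 18·t - 2. From the given acceleration equation a(t) = -60·t^3 + 24·t^2 + 18·t - 2, we substitute t = 1 to get a = -20.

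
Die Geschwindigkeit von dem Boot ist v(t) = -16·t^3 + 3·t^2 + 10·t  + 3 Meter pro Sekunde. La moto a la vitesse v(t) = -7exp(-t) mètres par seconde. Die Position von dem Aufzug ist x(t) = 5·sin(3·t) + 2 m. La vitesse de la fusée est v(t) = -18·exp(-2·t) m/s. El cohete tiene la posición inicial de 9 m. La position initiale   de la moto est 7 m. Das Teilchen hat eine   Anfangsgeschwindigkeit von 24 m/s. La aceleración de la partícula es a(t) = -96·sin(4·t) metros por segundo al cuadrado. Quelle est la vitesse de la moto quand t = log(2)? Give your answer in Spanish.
De la ecuación de la velocidad v(t) = -7·exp(-t), sustituimos t = log(2) para obtener v = -7/2.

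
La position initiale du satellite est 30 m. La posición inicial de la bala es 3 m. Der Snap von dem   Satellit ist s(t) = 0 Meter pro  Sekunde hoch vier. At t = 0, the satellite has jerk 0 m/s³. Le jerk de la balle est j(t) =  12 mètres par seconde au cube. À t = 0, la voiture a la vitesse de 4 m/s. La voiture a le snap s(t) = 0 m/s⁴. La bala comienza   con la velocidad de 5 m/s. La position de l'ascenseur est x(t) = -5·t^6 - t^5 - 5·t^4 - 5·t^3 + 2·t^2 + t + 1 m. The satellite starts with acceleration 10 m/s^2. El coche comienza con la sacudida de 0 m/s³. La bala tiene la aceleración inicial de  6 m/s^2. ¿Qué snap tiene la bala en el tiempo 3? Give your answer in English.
Starting from jerk j(t) = 12, we take 1 derivative. Taking d/dt of j(t), we find s(t) = 0. We have snap s(t) = 0. Substituting t = 3: s(3) = 0.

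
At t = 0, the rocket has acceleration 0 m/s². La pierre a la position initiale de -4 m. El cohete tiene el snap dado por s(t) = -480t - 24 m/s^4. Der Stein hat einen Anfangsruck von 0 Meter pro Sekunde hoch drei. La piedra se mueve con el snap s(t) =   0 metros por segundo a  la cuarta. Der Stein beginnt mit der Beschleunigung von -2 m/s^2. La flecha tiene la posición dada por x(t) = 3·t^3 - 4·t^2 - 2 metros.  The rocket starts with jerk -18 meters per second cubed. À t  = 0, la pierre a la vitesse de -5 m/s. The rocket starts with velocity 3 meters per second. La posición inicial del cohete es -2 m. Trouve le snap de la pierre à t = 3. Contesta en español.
Usando s(t) = 0 y sustituyendo t = 3, encontramos s = 0.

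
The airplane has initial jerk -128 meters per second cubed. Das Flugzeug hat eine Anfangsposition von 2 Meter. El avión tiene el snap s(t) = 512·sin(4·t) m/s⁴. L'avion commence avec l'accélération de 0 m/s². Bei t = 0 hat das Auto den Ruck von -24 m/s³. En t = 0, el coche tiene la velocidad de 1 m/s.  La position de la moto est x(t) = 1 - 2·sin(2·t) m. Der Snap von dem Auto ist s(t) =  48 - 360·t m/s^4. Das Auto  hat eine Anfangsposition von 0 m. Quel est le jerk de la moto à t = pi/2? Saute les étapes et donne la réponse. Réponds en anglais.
j(pi/2) = -16.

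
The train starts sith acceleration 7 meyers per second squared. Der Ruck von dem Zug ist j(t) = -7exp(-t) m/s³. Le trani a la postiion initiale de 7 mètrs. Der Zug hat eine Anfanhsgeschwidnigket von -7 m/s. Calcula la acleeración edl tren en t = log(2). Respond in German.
Wir müssen die Stammfunktion unserer Gleichung für den Ruck j(t) = -7·exp(-t) 1-mal finden. Das Integral von dem Ruck, mit a(0) = 7, ergibt die Beschleunigung: a(t) = 7·exp(-t). Wir haben die Beschleunigung a(t) = 7·exp(-t). Durch Einsetzen von t = log(2): a(log(2)) = 7/2.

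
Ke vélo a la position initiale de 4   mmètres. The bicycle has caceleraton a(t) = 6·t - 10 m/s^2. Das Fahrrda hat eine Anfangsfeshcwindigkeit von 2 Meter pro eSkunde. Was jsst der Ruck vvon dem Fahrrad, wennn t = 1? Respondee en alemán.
Ausgehend von der Beschleunigung a(t) = 6·t - 10, nehmen wir 1 Ableitung. Durch Ableiten von der Beschleunigung erhalten wir den Ruck: j(t) = 6. Aus der Gleichung für den Ruck j(t) = 6, setzen wir t = 1 ein und erhalten j = 6.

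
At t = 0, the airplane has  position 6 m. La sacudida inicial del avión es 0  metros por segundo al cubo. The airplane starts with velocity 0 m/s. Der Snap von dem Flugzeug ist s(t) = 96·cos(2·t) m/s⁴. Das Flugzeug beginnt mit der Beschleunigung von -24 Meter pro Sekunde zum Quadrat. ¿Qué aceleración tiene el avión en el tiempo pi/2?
Para resolver esto, necesitamos tomar 2 antiderivadas de nuestra ecuación del snap s(t) = 96·cos(2·t). Integrando el snap y usando la condición inicial j(0) = 0, obtenemos j(t) = 48·sin(2·t). Tomando ∫j(t)dt y aplicando a(0) = -24, encontramos a(t) = -24·cos(2·t). De la ecuación de la aceleración a(t) = -24·cos(2·t), sustituimos t = pi/2 para obtener a = 24.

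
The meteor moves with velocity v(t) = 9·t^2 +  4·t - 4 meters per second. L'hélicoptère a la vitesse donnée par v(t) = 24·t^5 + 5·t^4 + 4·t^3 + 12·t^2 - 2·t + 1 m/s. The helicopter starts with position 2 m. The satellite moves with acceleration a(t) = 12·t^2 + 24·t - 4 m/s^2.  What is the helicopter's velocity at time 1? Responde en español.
De la ecuación de la velocidad v(t) = 24·t^5 + 5·t^4 + 4·t^3 + 12·t^2 - 2·t + 1, sustituimos t = 1 para obtener v = 44.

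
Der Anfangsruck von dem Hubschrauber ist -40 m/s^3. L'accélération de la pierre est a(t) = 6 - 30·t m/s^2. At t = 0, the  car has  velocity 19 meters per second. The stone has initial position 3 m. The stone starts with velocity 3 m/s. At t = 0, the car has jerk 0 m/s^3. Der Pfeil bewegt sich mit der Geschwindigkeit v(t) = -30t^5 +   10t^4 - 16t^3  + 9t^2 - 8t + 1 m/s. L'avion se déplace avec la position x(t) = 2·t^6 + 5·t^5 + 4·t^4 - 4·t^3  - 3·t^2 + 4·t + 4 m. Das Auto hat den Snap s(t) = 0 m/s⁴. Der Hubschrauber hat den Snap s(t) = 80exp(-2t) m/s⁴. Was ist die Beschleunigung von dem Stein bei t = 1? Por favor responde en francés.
En utilisant a(t) = 6 - 30·t et en substituant t = 1, nous trouvons a = -24.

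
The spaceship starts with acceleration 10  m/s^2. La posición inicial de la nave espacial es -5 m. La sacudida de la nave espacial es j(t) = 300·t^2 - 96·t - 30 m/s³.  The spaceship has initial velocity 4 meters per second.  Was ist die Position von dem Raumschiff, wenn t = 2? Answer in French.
Pour résoudre ceci, nous devons prendre 3 intégrales de notre équation du jerk j(t) = 300·t^2 - 96·t - 30. En intégrant le jerk et en utilisant la condition initiale a(0) = 10, nous obtenons a(t) = 100·t^3 - 48·t^2 - 30·t + 10. En intégrant l'accélération et en utilisant la condition initiale v(0) = 4, nous obtenons v(t) = 25·t^4 - 16·t^3 - 15·t^2 + 10·t + 4. L'intégrale de la vitesse, avec x(0) = -5, donne la position: x(t) = 5·t^5 - 4·t^4 - 5·t^3 + 5·t^2 + 4·t - 5. De l'équation de la position x(t) = 5·t^5 - 4·t^4 - 5·t^3 + 5·t^2 + 4·t - 5, nous substituons t = 2 pour obtenir x = 79.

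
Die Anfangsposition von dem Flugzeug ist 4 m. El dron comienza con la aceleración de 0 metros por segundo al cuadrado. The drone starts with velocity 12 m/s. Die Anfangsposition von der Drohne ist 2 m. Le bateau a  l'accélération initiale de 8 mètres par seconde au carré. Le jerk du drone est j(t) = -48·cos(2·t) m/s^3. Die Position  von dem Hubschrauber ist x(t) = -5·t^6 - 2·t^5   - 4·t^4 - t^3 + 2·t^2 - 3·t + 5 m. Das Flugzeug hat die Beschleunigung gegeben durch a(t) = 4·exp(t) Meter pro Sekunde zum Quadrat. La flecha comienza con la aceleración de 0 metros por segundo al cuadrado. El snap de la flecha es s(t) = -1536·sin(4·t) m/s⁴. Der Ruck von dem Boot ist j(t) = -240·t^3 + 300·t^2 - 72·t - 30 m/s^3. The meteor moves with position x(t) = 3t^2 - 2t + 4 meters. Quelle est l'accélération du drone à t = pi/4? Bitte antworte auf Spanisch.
Necesitamos integrar nuestra ecuación de la sacudida j(t) = -48·cos(2·t) 1 vez. Integrando la sacudida y usando la condición inicial a(0) = 0, obtenemos a(t) = -24·sin(2·t). Tenemos la aceleración a(t) = -24·sin(2·t). Sustituyendo t = pi/4: a(pi/4) = -24.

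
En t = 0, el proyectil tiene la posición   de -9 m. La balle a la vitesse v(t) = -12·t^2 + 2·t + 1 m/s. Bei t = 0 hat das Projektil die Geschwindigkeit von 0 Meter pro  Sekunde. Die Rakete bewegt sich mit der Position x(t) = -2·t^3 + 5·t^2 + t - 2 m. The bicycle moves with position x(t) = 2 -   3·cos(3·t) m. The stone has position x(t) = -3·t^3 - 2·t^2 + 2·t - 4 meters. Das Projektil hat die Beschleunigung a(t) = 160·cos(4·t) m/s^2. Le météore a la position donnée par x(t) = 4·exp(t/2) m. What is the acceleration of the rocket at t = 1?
To solve this, we need to take 2 derivatives of our position equation x(t) = -2·t^3 + 5·t^2 + t - 2. Taking d/dt of x(t), we find v(t) = -6·t^2 + 10·t + 1. Taking d/dt of v(t), we find a(t) = 10 - 12·t. Using a(t) = 10 - 12·t and substituting t = 1, we find a = -2.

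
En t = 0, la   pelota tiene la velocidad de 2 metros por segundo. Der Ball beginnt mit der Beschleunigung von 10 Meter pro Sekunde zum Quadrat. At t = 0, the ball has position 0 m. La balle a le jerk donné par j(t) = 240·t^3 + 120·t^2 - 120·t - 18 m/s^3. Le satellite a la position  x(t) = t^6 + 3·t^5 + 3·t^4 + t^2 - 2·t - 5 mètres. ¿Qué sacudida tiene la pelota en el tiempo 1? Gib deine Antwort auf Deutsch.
Aus der Gleichung für den Ruck j(t) = 240·t^3 + 120·t^2 - 120·t - 18, setzen wir t = 1 ein und erhalten j = 222.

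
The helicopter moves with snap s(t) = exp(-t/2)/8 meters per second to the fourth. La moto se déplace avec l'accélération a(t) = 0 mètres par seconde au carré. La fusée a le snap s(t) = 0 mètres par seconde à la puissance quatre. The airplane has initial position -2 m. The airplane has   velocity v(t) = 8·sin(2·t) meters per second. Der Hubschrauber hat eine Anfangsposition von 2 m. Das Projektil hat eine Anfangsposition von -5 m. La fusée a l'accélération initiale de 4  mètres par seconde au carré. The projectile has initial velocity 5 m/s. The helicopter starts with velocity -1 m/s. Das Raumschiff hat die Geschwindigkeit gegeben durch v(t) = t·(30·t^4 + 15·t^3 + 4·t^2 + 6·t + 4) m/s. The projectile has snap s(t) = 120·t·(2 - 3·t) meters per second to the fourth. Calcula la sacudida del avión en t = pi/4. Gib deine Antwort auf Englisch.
We must differentiate our velocity equation v(t) = 8·sin(2·t) 2 times. The derivative of velocity gives acceleration: a(t) = 16·cos(2·t). Differentiating acceleration, we get jerk: j(t) = -32·sin(2·t). Using j(t) = -32·sin(2·t) and substituting t = pi/4, we find j = -32.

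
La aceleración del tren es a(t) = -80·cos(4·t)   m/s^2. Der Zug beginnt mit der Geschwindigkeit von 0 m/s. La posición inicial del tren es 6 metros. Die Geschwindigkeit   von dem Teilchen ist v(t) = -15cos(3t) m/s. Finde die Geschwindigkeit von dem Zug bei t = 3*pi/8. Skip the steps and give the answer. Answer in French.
À t = 3*pi/8, v = 20.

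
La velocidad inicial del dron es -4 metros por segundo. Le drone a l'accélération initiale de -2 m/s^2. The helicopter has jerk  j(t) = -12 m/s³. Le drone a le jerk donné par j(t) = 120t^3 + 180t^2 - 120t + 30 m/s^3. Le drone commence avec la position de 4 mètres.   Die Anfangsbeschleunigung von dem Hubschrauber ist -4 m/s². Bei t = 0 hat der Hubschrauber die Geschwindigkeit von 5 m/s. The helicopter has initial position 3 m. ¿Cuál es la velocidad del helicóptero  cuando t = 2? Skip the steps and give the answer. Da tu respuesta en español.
La velocidad en t = 2 es v = -27.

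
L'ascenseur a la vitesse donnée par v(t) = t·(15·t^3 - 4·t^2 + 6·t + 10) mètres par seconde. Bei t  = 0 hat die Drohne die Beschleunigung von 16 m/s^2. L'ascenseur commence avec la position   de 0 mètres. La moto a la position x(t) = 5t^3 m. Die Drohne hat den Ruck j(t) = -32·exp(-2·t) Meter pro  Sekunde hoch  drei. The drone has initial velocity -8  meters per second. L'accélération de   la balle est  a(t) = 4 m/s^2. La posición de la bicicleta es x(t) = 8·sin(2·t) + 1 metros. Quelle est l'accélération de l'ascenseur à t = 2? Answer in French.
Nous devons dériver notre équation de la vitesse v(t) = t·(15·t^3 - 4·t^2 + 6·t + 10) 1 fois. En dérivant la vitesse, nous obtenons l'accélération: a(t) = 15·t^3 - 4·t^2 + t·(45·t^2 - 8·t + 6) + 6·t + 10. En utilisant a(t) = 15·t^3 - 4·t^2 + t·(45·t^2 - 8·t + 6) + 6·t + 10 et en substituant t = 2, nous trouvons a = 466.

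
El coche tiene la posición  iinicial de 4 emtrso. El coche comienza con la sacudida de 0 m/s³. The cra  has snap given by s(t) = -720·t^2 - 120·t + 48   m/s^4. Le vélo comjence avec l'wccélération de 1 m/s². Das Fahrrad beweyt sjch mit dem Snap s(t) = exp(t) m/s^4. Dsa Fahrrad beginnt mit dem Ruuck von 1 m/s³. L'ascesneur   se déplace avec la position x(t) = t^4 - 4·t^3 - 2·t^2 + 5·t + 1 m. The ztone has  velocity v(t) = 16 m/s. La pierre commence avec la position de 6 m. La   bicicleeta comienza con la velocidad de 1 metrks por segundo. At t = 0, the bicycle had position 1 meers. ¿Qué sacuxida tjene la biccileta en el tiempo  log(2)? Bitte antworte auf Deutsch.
Wir müssen das Integral unserer Gleichung für den Snap s(t) = exp(t) 1-mal finden. Das Integral von dem Snap, mit j(0) = 1, ergibt den Ruck: j(t) = exp(t). Aus der Gleichung für den Ruck j(t) = exp(t), setzen wir t = log(2) ein und erhalten j = 2.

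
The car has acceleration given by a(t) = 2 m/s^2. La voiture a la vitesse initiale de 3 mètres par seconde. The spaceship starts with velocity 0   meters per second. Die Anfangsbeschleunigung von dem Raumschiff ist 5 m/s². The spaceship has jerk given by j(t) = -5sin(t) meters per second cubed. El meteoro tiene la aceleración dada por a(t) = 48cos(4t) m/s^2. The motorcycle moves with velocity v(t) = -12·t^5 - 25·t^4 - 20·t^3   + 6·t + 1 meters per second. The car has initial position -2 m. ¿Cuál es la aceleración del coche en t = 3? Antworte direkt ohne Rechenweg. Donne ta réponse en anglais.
At t = 3, a = 2.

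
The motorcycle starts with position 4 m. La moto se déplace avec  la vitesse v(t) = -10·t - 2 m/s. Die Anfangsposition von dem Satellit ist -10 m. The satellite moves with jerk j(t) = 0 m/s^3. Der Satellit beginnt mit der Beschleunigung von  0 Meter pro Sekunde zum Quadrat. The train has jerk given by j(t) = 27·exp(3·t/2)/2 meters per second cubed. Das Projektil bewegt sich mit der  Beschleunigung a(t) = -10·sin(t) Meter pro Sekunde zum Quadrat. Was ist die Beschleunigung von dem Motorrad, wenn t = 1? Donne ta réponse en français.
Pour résoudre ceci, nous devons prendre 1 dérivée de notre équation de la vitesse v(t) = -10·t - 2. La dérivée de la vitesse donne l'accélération: a(t) = -10. Nous avons l'accélération a(t) = -10. En substituant t = 1: a(1) = -10.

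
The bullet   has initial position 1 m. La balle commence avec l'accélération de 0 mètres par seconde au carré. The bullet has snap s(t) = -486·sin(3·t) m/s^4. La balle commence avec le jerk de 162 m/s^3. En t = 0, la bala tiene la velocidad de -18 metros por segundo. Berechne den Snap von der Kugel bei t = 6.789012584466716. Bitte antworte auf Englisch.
Using s(t) = -486·sin(3·t) and substituting t = 6.789012584466716, we find s = -485.309451798222.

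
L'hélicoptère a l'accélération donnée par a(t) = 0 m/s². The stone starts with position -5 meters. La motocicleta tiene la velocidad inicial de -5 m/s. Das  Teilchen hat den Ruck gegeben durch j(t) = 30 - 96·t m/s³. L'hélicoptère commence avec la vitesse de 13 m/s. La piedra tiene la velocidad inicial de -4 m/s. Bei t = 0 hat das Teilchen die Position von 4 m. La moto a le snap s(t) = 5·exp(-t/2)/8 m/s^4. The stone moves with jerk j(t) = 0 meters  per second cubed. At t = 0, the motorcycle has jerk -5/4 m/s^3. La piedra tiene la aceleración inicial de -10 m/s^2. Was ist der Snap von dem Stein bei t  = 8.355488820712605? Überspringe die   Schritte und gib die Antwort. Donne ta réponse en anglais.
At t = 8.355488820712605, s = 0.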